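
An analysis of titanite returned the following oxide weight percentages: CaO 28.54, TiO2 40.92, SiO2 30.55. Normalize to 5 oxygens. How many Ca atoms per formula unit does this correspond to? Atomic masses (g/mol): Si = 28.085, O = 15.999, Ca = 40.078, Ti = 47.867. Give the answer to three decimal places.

CaO: 28.54/56.077 = 0.50894 mol → 0.50894 mol Ca, 0.50894 mol O.
TiO2: 40.92/79.865 = 0.51236 mol → 0.51236 mol Ti, 1.02472 mol O.
SiO2: 30.55/60.083 = 0.50846 mol → 0.50846 mol Si, 1.01692 mol O.
Total oxygen = 2.55058 mol. Normalization factor = 5/2.55058 = 1.96034.
Ca per 5 O = 0.50894 × 1.96034 = 0.998.

0.998 Ca apfu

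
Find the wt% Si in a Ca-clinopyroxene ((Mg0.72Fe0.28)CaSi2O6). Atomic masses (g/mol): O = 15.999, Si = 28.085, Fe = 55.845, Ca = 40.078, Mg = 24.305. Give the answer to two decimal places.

24.92 weight percent

M((Mg0.72Fe0.28)CaSi2O6) = 225.378 g/mol.
Si contributes 2 × 28.085 = 56.170 g per mole.
56.170/225.378 = 0.2492 → 24.92%.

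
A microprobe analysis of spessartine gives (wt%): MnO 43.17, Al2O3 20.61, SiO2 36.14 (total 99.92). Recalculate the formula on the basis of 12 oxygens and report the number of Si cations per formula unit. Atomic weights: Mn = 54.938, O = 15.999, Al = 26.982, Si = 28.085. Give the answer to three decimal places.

2.985 Si apfu

MnO: 43.17/70.937 = 0.60857 mol → 0.60857 mol Mn, 0.60857 mol O.
Al2O3: 20.61/101.961 = 0.20214 mol → 0.40428 mol Al, 0.60642 mol O.
SiO2: 36.14/60.083 = 0.60150 mol → 0.60150 mol Si, 1.20300 mol O.
Total oxygen = 2.41799 mol. Normalization factor = 12/2.41799 = 4.96280.
Si per 12 O = 0.60150 × 4.96280 = 2.985.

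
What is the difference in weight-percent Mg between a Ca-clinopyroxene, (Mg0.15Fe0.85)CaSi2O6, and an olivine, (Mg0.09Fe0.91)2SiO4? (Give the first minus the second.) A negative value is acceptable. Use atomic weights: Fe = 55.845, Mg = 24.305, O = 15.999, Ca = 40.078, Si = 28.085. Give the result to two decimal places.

M((Mg0.15Fe0.85)CaSi2O6) = 243.356 g/mol, so wt% Mg = 3.646/243.356 × 100 = 1.50%.
M((Mg0.09Fe0.91)2SiO4) = 198.094 g/mol, so wt% Mg = 4.375/198.094 × 100 = 2.21%.
1.50 − 2.21 = -0.71 pp.

-0.71 percentage points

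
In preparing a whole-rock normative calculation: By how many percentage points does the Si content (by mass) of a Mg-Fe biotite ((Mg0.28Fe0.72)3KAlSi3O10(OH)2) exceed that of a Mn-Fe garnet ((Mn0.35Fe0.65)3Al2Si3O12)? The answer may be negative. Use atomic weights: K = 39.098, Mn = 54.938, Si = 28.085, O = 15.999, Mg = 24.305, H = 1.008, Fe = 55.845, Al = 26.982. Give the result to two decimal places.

0.40 percentage points

First mineral: 84.255 g Si in 485.380 g formula = 17.36 wt% Si.
Second mineral: 84.255 g Si in 496.790 g formula = 16.96 wt% Si.
17.36% − 16.96% gives a difference of 0.40 percentage points.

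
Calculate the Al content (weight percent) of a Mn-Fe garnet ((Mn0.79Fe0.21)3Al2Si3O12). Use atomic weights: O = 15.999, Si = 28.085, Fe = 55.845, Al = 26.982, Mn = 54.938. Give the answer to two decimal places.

10.89 weight percent

M((Mn0.79Fe0.21)3Al2Si3O12) = 495.592 g/mol.
Al contributes 2 × 26.982 = 53.964 g per mole.
53.964/495.592 = 0.1089 → 10.89%.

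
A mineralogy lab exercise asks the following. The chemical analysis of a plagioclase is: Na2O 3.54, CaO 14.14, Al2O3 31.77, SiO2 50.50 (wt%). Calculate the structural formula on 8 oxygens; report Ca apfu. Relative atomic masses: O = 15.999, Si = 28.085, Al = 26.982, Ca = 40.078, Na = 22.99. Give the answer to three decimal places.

0.690 Ca apfu

Na2O (M=61.979): mol = 0.05712; Na = 0.11424, O = 0.05712.
CaO (M=56.077): mol = 0.25215; Ca = 0.25215, O = 0.25215.
Al2O3 (M=101.961): mol = 0.31159; Al = 0.62318, O = 0.93477.
SiO2 (M=60.083): mol = 0.84050; Si = 0.84050, O = 1.68100.
ΣO = 2.92504; factor = 8/ΣO = 2.73501.
Ca apfu = 0.25215 × 2.73501 = 0.690.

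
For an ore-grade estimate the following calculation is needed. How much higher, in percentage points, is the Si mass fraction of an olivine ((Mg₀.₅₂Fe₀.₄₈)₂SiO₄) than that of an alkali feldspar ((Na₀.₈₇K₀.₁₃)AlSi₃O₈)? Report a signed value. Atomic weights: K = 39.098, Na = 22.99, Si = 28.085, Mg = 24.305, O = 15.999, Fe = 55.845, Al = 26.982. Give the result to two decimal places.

First mineral: 28.085 g Si in 170.969 g formula = 16.43 wt% Si.
Second mineral: 84.255 g Si in 264.313 g formula = 31.88 wt% Si.
16.43% − 31.88% gives a difference of -15.45 percentage points.

-15.45 percentage points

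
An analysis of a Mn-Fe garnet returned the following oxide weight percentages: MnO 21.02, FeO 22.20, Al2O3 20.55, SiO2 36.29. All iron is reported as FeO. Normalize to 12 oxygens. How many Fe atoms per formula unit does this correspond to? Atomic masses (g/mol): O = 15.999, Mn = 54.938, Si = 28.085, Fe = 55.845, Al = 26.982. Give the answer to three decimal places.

21.02 wt% MnO ÷ 70.937 g/mol = 0.29632 mol, giving 0.29632 Mn and 0.29632 O.
22.20 wt% FeO ÷ 71.844 g/mol = 0.30900 mol, giving 0.30900 Fe and 0.30900 O.
20.55 wt% Al2O3 ÷ 101.961 g/mol = 0.20155 mol, giving 0.40310 Al and 0.60465 O.
36.29 wt% SiO2 ÷ 60.083 g/mol = 0.60400 mol, giving 0.60400 Si and 1.20800 O.
Oxygen sums to 2.41797; scaling by 12/2.41797 = 4.96284 puts the formula on 12 O.
Fe: 0.30900 × 4.96284 = 1.534 atoms per formula unit.

1.534 Fe apfu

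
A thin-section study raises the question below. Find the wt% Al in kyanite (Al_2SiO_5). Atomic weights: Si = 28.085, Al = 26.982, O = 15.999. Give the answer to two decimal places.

33.30 mass %

M(Al_2SiO_5) = 162.044 g/mol.
Al contributes 2 × 26.982 = 53.964 g per mole.
53.964/162.044 = 0.3330 → 33.30%.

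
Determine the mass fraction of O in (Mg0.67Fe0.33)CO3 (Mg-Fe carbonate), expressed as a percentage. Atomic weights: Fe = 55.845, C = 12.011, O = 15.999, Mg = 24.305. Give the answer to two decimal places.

Formula mass = 0.67×24.305 + 0.33×55.845 + 1×12.011 + 3×15.999 = 94.721 g/mol, of which 47.997 g is O.
So O makes up 47.997/94.721 = 0.5067 of the mass, i.e. 50.67%.

50.67 wt%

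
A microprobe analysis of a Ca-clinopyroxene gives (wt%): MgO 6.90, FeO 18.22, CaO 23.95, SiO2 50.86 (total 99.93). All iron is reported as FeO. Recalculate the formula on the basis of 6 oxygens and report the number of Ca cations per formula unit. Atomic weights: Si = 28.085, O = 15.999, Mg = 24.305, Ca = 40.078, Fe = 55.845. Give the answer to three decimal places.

6.90 wt% MgO ÷ 40.304 g/mol = 0.17120 mol, giving 0.17120 Mg and 0.17120 O.
18.22 wt% FeO ÷ 71.844 g/mol = 0.25361 mol, giving 0.25361 Fe and 0.25361 O.
23.95 wt% CaO ÷ 56.077 g/mol = 0.42709 mol, giving 0.42709 Ca and 0.42709 O.
50.86 wt% SiO2 ÷ 60.083 g/mol = 0.84650 mol, giving 0.84650 Si and 1.69300 O.
Oxygen sums to 2.54490; scaling by 6/2.54490 = 2.35766 puts the formula on 6 O.
Ca: 0.42709 × 2.35766 = 1.007 atoms per formula unit.

1.007 Ca apfu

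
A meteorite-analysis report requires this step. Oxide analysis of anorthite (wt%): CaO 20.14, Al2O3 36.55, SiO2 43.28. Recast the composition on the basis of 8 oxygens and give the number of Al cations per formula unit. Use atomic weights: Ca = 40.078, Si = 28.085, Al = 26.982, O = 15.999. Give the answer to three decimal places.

1.995 Al apfu

CaO (M=56.077): mol = 0.35915; Ca = 0.35915, O = 0.35915.
Al2O3 (M=101.961): mol = 0.35847; Al = 0.71694, O = 1.07541.
SiO2 (M=60.083): mol = 0.72034; Si = 0.72034, O = 1.44068.
ΣO = 2.87524; factor = 8/ΣO = 2.78238.
Al apfu = 0.71694 × 2.78238 = 1.995.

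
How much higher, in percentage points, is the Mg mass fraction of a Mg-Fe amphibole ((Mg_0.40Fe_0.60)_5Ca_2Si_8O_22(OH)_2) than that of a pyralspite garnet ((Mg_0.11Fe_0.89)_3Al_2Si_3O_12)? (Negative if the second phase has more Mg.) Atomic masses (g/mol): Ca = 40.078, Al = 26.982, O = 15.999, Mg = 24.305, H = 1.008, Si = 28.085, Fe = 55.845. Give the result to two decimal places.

3.71 percentage points

Mg in (Mg_0.40Fe_0.60)_5Ca_2Si_8O_22(OH)_2: molar mass 906.973 g/mol; 2×24.305 = 48.610 g → 5.36 wt%.
Mg in (Mg_0.11Fe_0.89)_3Al_2Si_3O_12: molar mass 487.334 g/mol; 0.33×24.305 = 8.021 g → 1.65 wt%.
Difference = 5.36 − 1.65 = 3.71 percentage points.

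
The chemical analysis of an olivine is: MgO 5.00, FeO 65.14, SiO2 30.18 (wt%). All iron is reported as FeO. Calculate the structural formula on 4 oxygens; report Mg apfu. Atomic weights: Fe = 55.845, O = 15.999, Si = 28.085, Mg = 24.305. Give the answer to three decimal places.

MgO (M=40.304): mol = 0.12406; Mg = 0.12406, O = 0.12406.
FeO (M=71.844): mol = 0.90669; Fe = 0.90669, O = 0.90669.
SiO2 (M=60.083): mol = 0.50231; Si = 0.50231, O = 1.00462.
ΣO = 2.03537; factor = 4/ΣO = 1.96524.
Mg apfu = 0.12406 × 1.96524 = 0.244.

0.244 Mg apfu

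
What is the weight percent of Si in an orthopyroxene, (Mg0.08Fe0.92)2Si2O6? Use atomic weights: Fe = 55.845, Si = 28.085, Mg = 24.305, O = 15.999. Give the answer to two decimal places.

21.70 mass %

Molar mass of (Mg0.08Fe0.92)2Si2O6: 0.16·24.305 + 1.84·55.845 + 2·28.085 + 6·15.999 = 258.808 g/mol.
Mass of Si per formula unit: 2 × 28.085 = 56.170 g.
Weight fraction Si = 56.170 / 258.808 = 0.2170.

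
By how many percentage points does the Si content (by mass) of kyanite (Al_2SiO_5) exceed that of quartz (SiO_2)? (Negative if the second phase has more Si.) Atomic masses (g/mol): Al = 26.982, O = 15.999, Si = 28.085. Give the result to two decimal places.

First mineral: 28.085 g Si in 162.044 g formula = 17.33 wt% Si.
Second mineral: 28.085 g Si in 60.083 g formula = 46.74 wt% Si.
17.33% − 46.74% gives a difference of -29.41 percentage points.

-29.41 percentage points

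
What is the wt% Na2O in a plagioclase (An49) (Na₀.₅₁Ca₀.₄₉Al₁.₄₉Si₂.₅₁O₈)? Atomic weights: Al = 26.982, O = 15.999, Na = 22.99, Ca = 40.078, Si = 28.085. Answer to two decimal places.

5.85 wt%

M(Na₀.₅₁Ca₀.₄₉Al₁.₄₉Si₂.₅₁O₈) = 270.052 g/mol; M(Na2O) = 61.979 g/mol.
Moles Na2O per formula unit = 0.51 Na ÷ 2 = 0.2550.
Na2O fraction = (0.2550 × 61.979) / 270.052 = 15.805/270.052 = 0.0585.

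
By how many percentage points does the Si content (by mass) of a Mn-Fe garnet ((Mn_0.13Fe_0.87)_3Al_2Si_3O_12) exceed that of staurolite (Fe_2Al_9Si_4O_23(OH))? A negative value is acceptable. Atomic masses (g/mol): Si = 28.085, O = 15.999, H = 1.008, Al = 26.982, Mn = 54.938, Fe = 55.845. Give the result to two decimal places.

Si in (Mn_0.13Fe_0.87)_3Al_2Si_3O_12: molar mass 497.388 g/mol; 3×28.085 = 84.255 g → 16.94 wt%.
Si in Fe_2Al_9Si_4O_23(OH): molar mass 851.852 g/mol; 4×28.085 = 112.340 g → 13.19 wt%.
Difference = 16.94 − 13.19 = 3.75 percentage points.

3.75 percentage points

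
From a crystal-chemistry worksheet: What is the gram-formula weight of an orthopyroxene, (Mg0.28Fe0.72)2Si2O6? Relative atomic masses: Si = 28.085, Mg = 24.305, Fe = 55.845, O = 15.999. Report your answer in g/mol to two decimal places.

246.19 g/mol

The formula mass is the sum 0.56*24.305 + 1.44*55.845 + 2*28.085 + 6*15.999.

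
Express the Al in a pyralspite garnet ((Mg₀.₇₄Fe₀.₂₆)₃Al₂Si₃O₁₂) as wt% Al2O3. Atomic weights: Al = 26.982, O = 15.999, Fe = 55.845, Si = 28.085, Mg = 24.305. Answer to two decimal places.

23.84 wt%

Molar mass of (Mg₀.₇₄Fe₀.₂₆)₃Al₂Si₃O₁₂ = 2.22·24.305 + 0.78·55.845 + 2·26.982 + 3·28.085 + 12·15.999 = 427.723 g/mol.
Each formula unit contains 2 Al, equivalent to 2/2 = 1.0000 mol Al2O3.
M(Al2O3) = 2×26.982 + 3×15.999 = 101.961 g/mol.
Mass of Al2O3 per formula unit = 1.0000 × 101.961 = 101.961 g.
Al2O3 wt% = 101.961 / 427.723 × 100 = 23.84%.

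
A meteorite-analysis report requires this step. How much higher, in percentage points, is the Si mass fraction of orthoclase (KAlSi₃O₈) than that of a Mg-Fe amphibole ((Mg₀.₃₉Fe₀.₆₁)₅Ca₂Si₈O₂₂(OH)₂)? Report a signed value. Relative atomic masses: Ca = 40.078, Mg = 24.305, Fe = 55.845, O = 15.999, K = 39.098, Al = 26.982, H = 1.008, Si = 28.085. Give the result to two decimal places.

First mineral: 84.255 g Si in 278.327 g formula = 30.27 wt% Si.
Second mineral: 224.680 g Si in 908.550 g formula = 24.73 wt% Si.
30.27% − 24.73% gives a difference of 5.54 percentage points.

5.54 percentage points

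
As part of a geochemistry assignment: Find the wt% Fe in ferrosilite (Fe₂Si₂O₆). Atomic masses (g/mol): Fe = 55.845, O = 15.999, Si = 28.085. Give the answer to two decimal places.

42.33 mass %

Formula mass = 2*55.845 + 2*28.085 + 6*15.999 = 263.854 g/mol, of which 111.690 g is Fe.
So Fe makes up 111.690/263.854 = 0.4233 of the mass, i.e. 42.33%.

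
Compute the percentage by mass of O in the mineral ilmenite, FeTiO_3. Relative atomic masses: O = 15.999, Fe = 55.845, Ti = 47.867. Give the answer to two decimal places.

31.64 weight percent

Molar mass of FeTiO_3: 1×55.845 + 1×47.867 + 3×15.999 = 151.709 g/mol.
Mass of O per formula unit: 3 × 15.999 = 47.997 g.
Weight fraction O = 47.997 / 151.709 = 0.3164.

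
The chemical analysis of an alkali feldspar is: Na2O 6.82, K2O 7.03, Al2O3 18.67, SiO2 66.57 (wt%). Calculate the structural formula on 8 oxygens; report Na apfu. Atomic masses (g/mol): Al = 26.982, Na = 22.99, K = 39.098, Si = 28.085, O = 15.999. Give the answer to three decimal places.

0.597 Na apfu

6.82 wt% Na2O ÷ 61.979 g/mol = 0.11004 mol, giving 0.22008 Na and 0.11004 O.
7.03 wt% K2O ÷ 94.195 g/mol = 0.07463 mol, giving 0.14926 K and 0.07463 O.
18.67 wt% Al2O3 ÷ 101.961 g/mol = 0.18311 mol, giving 0.36622 Al and 0.54933 O.
66.57 wt% SiO2 ÷ 60.083 g/mol = 1.10797 mol, giving 1.10797 Si and 2.21594 O.
Oxygen sums to 2.94994; scaling by 8/2.94994 = 2.71192 puts the formula on 8 O.
Na: 0.22008 × 2.71192 = 0.597 atoms per formula unit.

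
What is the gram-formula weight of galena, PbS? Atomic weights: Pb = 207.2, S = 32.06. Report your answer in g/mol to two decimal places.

Pb: 1 × 207.2 = 207.2000
S: 1 × 32.06 = 32.0600
Summing the contributions gives the formula mass.

239.26 g/mol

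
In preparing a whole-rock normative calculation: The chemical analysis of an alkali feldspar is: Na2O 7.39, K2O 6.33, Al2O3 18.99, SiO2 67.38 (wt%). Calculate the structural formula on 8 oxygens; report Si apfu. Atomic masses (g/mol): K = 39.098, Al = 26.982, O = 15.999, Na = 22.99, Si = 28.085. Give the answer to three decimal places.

Na2O: 7.39/61.979 = 0.11923 mol → 0.23846 mol Na, 0.11923 mol O.
K2O: 6.33/94.195 = 0.06720 mol → 0.13440 mol K, 0.06720 mol O.
Al2O3: 18.99/101.961 = 0.18625 mol → 0.37250 mol Al, 0.55875 mol O.
SiO2: 67.38/60.083 = 1.12145 mol → 1.12145 mol Si, 2.24290 mol O.
Total oxygen = 2.98808 mol. Normalization factor = 8/2.98808 = 2.67730.
Si per 8 O = 1.12145 × 2.67730 = 3.002.

3.002 Si apfu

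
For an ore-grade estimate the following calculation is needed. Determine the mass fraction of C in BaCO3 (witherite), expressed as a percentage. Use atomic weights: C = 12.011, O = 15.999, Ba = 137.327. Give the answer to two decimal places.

M(BaCO3) = 197.335 g/mol.
C contributes 1 × 12.011 = 12.011 g per mole.
12.011/197.335 = 0.0609 → 6.09%.

6.09 weight percent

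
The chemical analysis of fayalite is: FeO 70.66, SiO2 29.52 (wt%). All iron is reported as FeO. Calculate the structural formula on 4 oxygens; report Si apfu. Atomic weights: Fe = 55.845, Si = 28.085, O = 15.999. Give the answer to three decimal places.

70.66 wt% FeO ÷ 71.844 g/mol = 0.98352 mol, giving 0.98352 Fe and 0.98352 O.
29.52 wt% SiO2 ÷ 60.083 g/mol = 0.49132 mol, giving 0.49132 Si and 0.98264 O.
Oxygen sums to 1.96616; scaling by 4/1.96616 = 2.03442 puts the formula on 4 O.
Si: 0.49132 × 2.03442 = 1.000 atoms per formula unit.

1.000 Si apfu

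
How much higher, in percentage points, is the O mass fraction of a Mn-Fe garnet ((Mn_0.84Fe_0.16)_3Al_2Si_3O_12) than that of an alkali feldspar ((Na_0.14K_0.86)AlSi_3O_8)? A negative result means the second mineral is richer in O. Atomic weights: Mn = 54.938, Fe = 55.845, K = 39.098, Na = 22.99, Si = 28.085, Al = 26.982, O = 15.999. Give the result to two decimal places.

-7.61 percentage points

O in (Mn_0.84Fe_0.16)_3Al_2Si_3O_12: molar mass 495.456 g/mol; 12×15.999 = 191.988 g → 38.75 wt%.
O in (Na_0.14K_0.86)AlSi_3O_8: molar mass 276.072 g/mol; 8×15.999 = 127.992 g → 46.36 wt%.
Difference = 38.75 − 46.36 = -7.61 percentage points.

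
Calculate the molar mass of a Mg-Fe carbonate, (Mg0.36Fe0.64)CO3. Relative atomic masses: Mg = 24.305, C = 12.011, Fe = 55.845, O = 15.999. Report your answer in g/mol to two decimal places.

104.50 g/mol

The formula mass is the sum 0.36·24.305 + 0.64·55.845 + 1·12.011 + 3·15.999.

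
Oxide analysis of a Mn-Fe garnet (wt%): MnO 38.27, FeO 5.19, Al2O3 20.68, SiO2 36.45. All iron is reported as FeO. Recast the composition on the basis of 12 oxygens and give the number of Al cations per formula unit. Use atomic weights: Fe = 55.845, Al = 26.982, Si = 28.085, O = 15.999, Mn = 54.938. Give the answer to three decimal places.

2.000 Al apfu

MnO (M=70.937): mol = 0.53949; Mn = 0.53949, O = 0.53949.
FeO (M=71.844): mol = 0.07224; Fe = 0.07224, O = 0.07224.
Al2O3 (M=101.961): mol = 0.20282; Al = 0.40564, O = 0.60846.
SiO2 (M=60.083): mol = 0.60666; Si = 0.60666, O = 1.21332.
ΣO = 2.43351; factor = 12/ΣO = 4.93115.
Al apfu = 0.40564 × 4.93115 = 2.000.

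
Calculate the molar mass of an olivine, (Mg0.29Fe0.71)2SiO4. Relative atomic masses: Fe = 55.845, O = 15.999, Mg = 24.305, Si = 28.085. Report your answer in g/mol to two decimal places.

Mg: 0.58 × 24.305 = 14.0969
Fe: 1.42 × 55.845 = 79.2999
Si: 1 × 28.085 = 28.0850
O: 4 × 15.999 = 63.9960
Summing the contributions gives the formula mass.

185.48 g/mol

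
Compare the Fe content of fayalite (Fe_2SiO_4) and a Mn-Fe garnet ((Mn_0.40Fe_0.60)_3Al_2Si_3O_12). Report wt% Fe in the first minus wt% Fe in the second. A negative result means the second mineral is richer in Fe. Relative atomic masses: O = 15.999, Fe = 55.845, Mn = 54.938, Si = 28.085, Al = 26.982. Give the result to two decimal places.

34.57 percentage points

First mineral: 111.690 g Fe in 203.771 g formula = 54.81 wt% Fe.
Second mineral: 100.521 g Fe in 496.654 g formula = 20.24 wt% Fe.
54.81% − 20.24% gives a difference of 34.57 percentage points.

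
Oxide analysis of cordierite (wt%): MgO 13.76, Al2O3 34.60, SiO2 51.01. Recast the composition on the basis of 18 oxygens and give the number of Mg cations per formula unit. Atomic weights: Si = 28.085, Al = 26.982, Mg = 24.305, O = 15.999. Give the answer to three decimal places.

2.010 Mg apfu

MgO (M=40.304): mol = 0.34141; Mg = 0.34141, O = 0.34141.
Al2O3 (M=101.961): mol = 0.33935; Al = 0.67870, O = 1.01805.
SiO2 (M=60.083): mol = 0.84899; Si = 0.84899, O = 1.69798.
ΣO = 3.05744; factor = 18/ΣO = 5.88728.
Mg apfu = 0.34141 × 5.88728 = 2.010.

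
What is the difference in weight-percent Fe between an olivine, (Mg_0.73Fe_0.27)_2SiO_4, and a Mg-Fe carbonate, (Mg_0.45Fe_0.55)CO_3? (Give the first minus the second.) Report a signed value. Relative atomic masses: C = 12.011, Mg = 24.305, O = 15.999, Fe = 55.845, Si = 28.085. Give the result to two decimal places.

Fe in (Mg_0.73Fe_0.27)_2SiO_4: molar mass 157.723 g/mol; 0.54×55.845 = 30.156 g → 19.12 wt%.
Fe in (Mg_0.45Fe_0.55)CO_3: molar mass 101.660 g/mol; 0.55×55.845 = 30.715 g → 30.21 wt%.
Difference = 19.12 − 30.21 = -11.09 percentage points.

-11.09 percentage points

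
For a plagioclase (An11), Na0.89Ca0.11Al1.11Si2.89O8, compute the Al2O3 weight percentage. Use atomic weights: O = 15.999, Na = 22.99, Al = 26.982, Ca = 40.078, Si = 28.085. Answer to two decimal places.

21.44 wt%

Molar mass of Na0.89Ca0.11Al1.11Si2.89O8 = 0.89·22.99 + 0.11·40.078 + 1.11·26.982 + 2.89·28.085 + 8·15.999 = 263.977 g/mol.
Each formula unit contains 1.11 Al, equivalent to 1.11/2 = 0.5550 mol Al2O3.
M(Al2O3) = 2×26.982 + 3×15.999 = 101.961 g/mol.
Mass of Al2O3 per formula unit = 0.5550 × 101.961 = 56.588 g.
Al2O3 wt% = 56.588 / 263.977 × 100 = 21.44%.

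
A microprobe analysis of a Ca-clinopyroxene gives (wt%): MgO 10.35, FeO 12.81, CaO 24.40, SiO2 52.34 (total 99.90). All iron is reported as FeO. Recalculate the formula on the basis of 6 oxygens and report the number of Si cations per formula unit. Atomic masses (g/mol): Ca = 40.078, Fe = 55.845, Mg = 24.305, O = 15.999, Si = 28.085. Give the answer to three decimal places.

2.001 Si apfu

MgO: 10.35/40.304 = 0.25680 mol → 0.25680 mol Mg, 0.25680 mol O.
FeO: 12.81/71.844 = 0.17830 mol → 0.17830 mol Fe, 0.17830 mol O.
CaO: 24.40/56.077 = 0.43512 mol → 0.43512 mol Ca, 0.43512 mol O.
SiO2: 52.34/60.083 = 0.87113 mol → 0.87113 mol Si, 1.74226 mol O.
Total oxygen = 2.61248 mol. Normalization factor = 6/2.61248 = 2.29667.
Si per 6 O = 0.87113 × 2.29667 = 2.001.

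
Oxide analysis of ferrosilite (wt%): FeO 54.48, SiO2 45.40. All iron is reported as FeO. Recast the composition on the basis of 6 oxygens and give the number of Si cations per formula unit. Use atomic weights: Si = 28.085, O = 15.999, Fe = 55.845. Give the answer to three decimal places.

54.48 wt% FeO ÷ 71.844 g/mol = 0.75831 mol, giving 0.75831 Fe and 0.75831 O.
45.40 wt% SiO2 ÷ 60.083 g/mol = 0.75562 mol, giving 0.75562 Si and 1.51124 O.
Oxygen sums to 2.26955; scaling by 6/2.26955 = 2.64370 puts the formula on 6 O.
Si: 0.75562 × 2.64370 = 1.998 atoms per formula unit.

1.998 Si apfu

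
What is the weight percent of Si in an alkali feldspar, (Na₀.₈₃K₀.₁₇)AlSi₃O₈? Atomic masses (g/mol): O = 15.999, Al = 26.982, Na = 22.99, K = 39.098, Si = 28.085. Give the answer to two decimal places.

Formula mass = 0.83*22.99 + 0.17*39.098 + 1*26.982 + 3*28.085 + 8*15.999 = 264.957 g/mol, of which 84.255 g is Si.
So Si makes up 84.255/264.957 = 0.3180 of the mass, i.e. 31.80%.

31.80 weight percent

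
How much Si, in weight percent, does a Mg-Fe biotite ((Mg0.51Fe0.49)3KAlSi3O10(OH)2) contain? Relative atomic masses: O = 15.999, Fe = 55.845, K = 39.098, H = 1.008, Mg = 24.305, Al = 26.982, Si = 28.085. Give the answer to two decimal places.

Molar mass of (Mg0.51Fe0.49)3KAlSi3O10(OH)2: 1.53·24.305 + 1.47·55.845 + 1·39.098 + 1·26.982 + 3·28.085 + 12·15.999 + 2·1.008 = 463.618 g/mol.
Mass of Si per formula unit: 3 × 28.085 = 84.255 g.
Weight fraction Si = 84.255 / 463.618 = 0.1817.

18.17 weight percent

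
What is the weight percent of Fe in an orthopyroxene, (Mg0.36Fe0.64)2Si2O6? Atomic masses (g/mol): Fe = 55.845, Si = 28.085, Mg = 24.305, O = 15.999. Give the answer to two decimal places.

29.64 mass %

Formula mass = 0.72×24.305 + 1.28×55.845 + 2×28.085 + 6×15.999 = 241.145 g/mol, of which 71.482 g is Fe.
So Fe makes up 71.482/241.145 = 0.2964 of the mass, i.e. 29.64%.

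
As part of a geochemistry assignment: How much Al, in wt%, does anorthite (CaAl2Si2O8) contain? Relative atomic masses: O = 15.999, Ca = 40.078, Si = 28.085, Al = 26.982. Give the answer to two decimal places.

19.40 wt%

Formula mass = 1*40.078 + 2*26.982 + 2*28.085 + 8*15.999 = 278.204 g/mol, of which 53.964 g is Al.
So Al makes up 53.964/278.204 = 0.1940 of the mass, i.e. 19.40%.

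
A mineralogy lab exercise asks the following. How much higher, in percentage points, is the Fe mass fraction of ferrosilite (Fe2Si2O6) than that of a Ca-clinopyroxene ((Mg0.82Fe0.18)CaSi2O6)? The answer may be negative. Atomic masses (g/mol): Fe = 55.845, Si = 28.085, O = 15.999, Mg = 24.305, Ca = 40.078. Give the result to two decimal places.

37.81 percentage points

Fe in Fe2Si2O6: molar mass 263.854 g/mol; 2×55.845 = 111.690 g → 42.33 wt%.
Fe in (Mg0.82Fe0.18)CaSi2O6: molar mass 222.224 g/mol; 0.18×55.845 = 10.052 g → 4.52 wt%.
Difference = 42.33 − 4.52 = 37.81 percentage points.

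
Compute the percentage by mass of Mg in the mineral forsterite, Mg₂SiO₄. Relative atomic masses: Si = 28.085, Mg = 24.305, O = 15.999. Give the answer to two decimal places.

34.55 weight percent

Formula mass = 2×24.305 + 1×28.085 + 4×15.999 = 140.691 g/mol, of which 48.610 g is Mg.
So Mg makes up 48.610/140.691 = 0.3455 of the mass, i.e. 34.55%.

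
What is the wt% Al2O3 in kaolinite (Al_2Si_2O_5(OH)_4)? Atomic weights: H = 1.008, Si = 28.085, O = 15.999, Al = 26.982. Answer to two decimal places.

M(Al_2Si_2O_5(OH)_4) = 258.157 g/mol; M(Al2O3) = 101.961 g/mol.
Moles Al2O3 per formula unit = 2 Al ÷ 2 = 1.0000.
Al2O3 fraction = (1.0000 × 101.961) / 258.157 = 101.961/258.157 = 0.3950.

39.50 wt%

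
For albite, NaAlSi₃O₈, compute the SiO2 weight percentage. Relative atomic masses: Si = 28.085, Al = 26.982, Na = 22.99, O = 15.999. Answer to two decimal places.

Formula mass = 262.219 g/mol.
3 Si → 3.0000 mol SiO2 per formula unit; M(SiO2) = 60.083, so SiO2 mass = 180.249 g.
180.249/262.219 × 100 = 68.74 wt%.

68.74 wt%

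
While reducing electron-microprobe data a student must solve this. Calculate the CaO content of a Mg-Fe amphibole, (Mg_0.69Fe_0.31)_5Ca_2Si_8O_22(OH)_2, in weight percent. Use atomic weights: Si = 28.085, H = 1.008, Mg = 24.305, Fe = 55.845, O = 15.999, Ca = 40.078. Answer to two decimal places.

13.02 wt%

Formula mass = 861.240 g/mol.
2 Ca → 2.0000 mol CaO per formula unit; M(CaO) = 56.077, so CaO mass = 112.154 g.
112.154/861.240 × 100 = 13.02 wt%.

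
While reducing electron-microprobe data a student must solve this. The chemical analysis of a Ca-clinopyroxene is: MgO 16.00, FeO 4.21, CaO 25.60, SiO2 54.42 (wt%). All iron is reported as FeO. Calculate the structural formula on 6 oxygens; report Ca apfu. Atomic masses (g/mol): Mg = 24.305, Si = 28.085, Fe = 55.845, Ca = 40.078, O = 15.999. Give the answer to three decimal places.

MgO: 16.00/40.304 = 0.39698 mol → 0.39698 mol Mg, 0.39698 mol O.
FeO: 4.21/71.844 = 0.05860 mol → 0.05860 mol Fe, 0.05860 mol O.
CaO: 25.60/56.077 = 0.45652 mol → 0.45652 mol Ca, 0.45652 mol O.
SiO2: 54.42/60.083 = 0.90575 mol → 0.90575 mol Si, 1.81150 mol O.
Total oxygen = 2.72360 mol. Normalization factor = 6/2.72360 = 2.20297.
Ca per 6 O = 0.45652 × 2.20297 = 1.006.

1.006 Ca apfu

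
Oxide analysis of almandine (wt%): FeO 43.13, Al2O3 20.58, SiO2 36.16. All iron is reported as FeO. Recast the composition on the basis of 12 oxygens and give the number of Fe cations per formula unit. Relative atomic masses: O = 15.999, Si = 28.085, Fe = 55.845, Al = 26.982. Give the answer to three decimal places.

FeO (M=71.844): mol = 0.60033; Fe = 0.60033, O = 0.60033.
Al2O3 (M=101.961): mol = 0.20184; Al = 0.40368, O = 0.60552.
SiO2 (M=60.083): mol = 0.60183; Si = 0.60183, O = 1.20366.
ΣO = 2.40951; factor = 12/ΣO = 4.98027.
Fe apfu = 0.60033 × 4.98027 = 2.990.

2.990 Fe apfu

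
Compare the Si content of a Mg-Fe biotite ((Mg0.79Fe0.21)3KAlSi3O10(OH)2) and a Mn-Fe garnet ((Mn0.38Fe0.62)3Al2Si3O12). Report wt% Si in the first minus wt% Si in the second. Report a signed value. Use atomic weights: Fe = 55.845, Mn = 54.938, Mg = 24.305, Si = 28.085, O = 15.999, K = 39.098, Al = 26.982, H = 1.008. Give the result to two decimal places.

First mineral: 84.255 g Si in 437.124 g formula = 19.27 wt% Si.
Second mineral: 84.255 g Si in 496.708 g formula = 16.96 wt% Si.
19.27% − 16.96% gives a difference of 2.31 percentage points.

2.31 percentage points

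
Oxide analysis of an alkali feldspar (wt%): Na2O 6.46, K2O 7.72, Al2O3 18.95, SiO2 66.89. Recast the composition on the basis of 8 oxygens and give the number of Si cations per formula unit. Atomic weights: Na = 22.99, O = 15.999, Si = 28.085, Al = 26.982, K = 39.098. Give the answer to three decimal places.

2.998 Si apfu

Na2O (M=61.979): mol = 0.10423; Na = 0.20846, O = 0.10423.
K2O (M=94.195): mol = 0.08196; K = 0.16392, O = 0.08196.
Al2O3 (M=101.961): mol = 0.18586; Al = 0.37172, O = 0.55758.
SiO2 (M=60.083): mol = 1.11329; Si = 1.11329, O = 2.22658.
ΣO = 2.97035; factor = 8/ΣO = 2.69329.
Si apfu = 1.11329 × 2.69329 = 2.998.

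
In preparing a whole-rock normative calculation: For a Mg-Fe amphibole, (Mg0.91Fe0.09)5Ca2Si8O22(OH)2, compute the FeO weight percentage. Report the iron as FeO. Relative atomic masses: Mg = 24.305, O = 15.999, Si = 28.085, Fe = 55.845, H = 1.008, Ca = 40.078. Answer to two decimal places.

Molar mass of (Mg0.91Fe0.09)5Ca2Si8O22(OH)2 = 4.55×24.305 + 0.45×55.845 + 2×40.078 + 8×28.085 + 24×15.999 + 2×1.008 = 826.546 g/mol.
Each formula unit contains 0.45 Fe, equivalent to 0.45/1 = 0.4500 mol FeO.
M(FeO) = 1×55.845 + 1×15.999 = 71.844 g/mol.
Mass of FeO per formula unit = 0.4500 × 71.844 = 32.330 g.
FeO wt% = 32.330 / 826.546 × 100 = 3.91%.

3.91 wt%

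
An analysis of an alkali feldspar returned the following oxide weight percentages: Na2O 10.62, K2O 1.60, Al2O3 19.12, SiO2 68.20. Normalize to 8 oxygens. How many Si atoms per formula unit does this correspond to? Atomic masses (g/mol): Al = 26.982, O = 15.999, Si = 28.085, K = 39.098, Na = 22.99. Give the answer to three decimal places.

3.006 Si apfu

Na2O: 10.62/61.979 = 0.17135 mol → 0.34270 mol Na, 0.17135 mol O.
K2O: 1.60/94.195 = 0.01699 mol → 0.03398 mol K, 0.01699 mol O.
Al2O3: 19.12/101.961 = 0.18752 mol → 0.37504 mol Al, 0.56256 mol O.
SiO2: 68.20/60.083 = 1.13510 mol → 1.13510 mol Si, 2.27020 mol O.
Total oxygen = 3.02110 mol. Normalization factor = 8/3.02110 = 2.64804.
Si per 8 O = 1.13510 × 2.64804 = 3.006.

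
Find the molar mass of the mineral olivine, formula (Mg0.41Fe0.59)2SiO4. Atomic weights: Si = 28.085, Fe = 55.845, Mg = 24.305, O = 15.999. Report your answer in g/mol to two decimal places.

The formula mass is the sum 0.82*24.305 + 1.18*55.845 + 1*28.085 + 4*15.999.

177.91 g/mol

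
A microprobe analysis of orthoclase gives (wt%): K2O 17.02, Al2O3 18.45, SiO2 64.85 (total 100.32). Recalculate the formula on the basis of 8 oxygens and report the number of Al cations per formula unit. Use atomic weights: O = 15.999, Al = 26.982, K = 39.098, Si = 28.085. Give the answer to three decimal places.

1.005 Al apfu

K2O: 17.02/94.195 = 0.18069 mol → 0.36138 mol K, 0.18069 mol O.
Al2O3: 18.45/101.961 = 0.18095 mol → 0.36190 mol Al, 0.54285 mol O.
SiO2: 64.85/60.083 = 1.07934 mol → 1.07934 mol Si, 2.15868 mol O.
Total oxygen = 2.88222 mol. Normalization factor = 8/2.88222 = 2.77564.
Al per 8 O = 0.36190 × 2.77564 = 1.005.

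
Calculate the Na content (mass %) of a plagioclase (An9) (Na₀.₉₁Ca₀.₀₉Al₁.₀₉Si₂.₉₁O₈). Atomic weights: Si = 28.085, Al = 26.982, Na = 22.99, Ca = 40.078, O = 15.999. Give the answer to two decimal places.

Formula mass = 0.91*22.99 + 0.09*40.078 + 1.09*26.982 + 2.91*28.085 + 8*15.999 = 263.658 g/mol, of which 20.921 g is Na.
So Na makes up 20.921/263.658 = 0.0793 of the mass, i.e. 7.93%.

7.93 mass %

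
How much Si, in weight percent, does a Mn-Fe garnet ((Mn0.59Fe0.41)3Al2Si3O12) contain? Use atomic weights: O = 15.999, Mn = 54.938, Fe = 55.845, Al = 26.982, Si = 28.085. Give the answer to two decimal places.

Formula mass = 1.77·54.938 + 1.23·55.845 + 2·26.982 + 3·28.085 + 12·15.999 = 496.137 g/mol, of which 84.255 g is Si.
So Si makes up 84.255/496.137 = 0.1698 of the mass, i.e. 16.98%.

16.98 weight percent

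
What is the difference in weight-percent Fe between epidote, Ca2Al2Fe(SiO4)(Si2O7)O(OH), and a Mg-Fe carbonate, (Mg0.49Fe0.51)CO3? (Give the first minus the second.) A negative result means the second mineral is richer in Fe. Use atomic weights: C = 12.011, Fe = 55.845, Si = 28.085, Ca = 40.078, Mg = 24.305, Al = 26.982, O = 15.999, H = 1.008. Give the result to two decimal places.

-16.81 percentage points

First mineral: 55.845 g Fe in 483.215 g formula = 11.56 wt% Fe.
Second mineral: 28.481 g Fe in 100.398 g formula = 28.37 wt% Fe.
11.56% − 28.37% gives a difference of -16.81 percentage points.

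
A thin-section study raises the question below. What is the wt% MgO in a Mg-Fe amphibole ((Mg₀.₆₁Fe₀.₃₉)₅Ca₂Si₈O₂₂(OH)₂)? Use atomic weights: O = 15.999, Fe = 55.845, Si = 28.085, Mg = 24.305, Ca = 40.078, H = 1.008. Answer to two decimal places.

Molar mass of (Mg₀.₆₁Fe₀.₃₉)₅Ca₂Si₈O₂₂(OH)₂ = 3.05*24.305 + 1.95*55.845 + 2*40.078 + 8*28.085 + 24*15.999 + 2*1.008 = 873.856 g/mol.
Each formula unit contains 3.05 Mg, equivalent to 3.05/1 = 3.0500 mol MgO.
M(MgO) = 1×24.305 + 1×15.999 = 40.304 g/mol.
Mass of MgO per formula unit = 3.0500 × 40.304 = 122.927 g.
MgO wt% = 122.927 / 873.856 × 100 = 14.07%.

14.07 wt%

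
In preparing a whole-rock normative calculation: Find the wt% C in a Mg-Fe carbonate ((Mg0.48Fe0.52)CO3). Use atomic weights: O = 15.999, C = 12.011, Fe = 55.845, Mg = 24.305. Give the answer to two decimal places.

11.93 mass %

Formula mass = 0.48·24.305 + 0.52·55.845 + 1·12.011 + 3·15.999 = 100.714 g/mol, of which 12.011 g is C.
So C makes up 12.011/100.714 = 0.1193 of the mass, i.e. 11.93%.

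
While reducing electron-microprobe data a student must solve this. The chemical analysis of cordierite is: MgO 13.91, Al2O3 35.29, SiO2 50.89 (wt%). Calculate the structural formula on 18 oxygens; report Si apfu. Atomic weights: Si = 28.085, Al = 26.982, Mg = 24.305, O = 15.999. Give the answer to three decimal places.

13.91 wt% MgO ÷ 40.304 g/mol = 0.34513 mol, giving 0.34513 Mg and 0.34513 O.
35.29 wt% Al2O3 ÷ 101.961 g/mol = 0.34611 mol, giving 0.69222 Al and 1.03833 O.
50.89 wt% SiO2 ÷ 60.083 g/mol = 0.84699 mol, giving 0.84699 Si and 1.69398 O.
Oxygen sums to 3.07744; scaling by 18/3.07744 = 5.84902 puts the formula on 18 O.
Si: 0.84699 × 5.84902 = 4.954 atoms per formula unit.

4.954 Si apfu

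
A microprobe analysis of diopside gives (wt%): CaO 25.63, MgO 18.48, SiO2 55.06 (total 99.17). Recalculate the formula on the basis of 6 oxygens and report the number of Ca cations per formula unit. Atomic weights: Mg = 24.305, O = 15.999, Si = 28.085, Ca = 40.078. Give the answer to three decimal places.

0.998 Ca apfu

25.63 wt% CaO ÷ 56.077 g/mol = 0.45705 mol, giving 0.45705 Ca and 0.45705 O.
18.48 wt% MgO ÷ 40.304 g/mol = 0.45852 mol, giving 0.45852 Mg and 0.45852 O.
55.06 wt% SiO2 ÷ 60.083 g/mol = 0.91640 mol, giving 0.91640 Si and 1.83280 O.
Oxygen sums to 2.74837; scaling by 6/2.74837 = 2.18311 puts the formula on 6 O.
Ca: 0.45705 × 2.18311 = 0.998 atoms per formula unit.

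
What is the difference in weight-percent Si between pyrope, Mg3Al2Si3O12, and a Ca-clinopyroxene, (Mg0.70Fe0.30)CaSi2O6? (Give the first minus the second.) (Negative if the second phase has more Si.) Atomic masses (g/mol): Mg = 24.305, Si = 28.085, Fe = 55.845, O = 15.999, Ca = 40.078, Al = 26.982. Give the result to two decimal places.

First mineral: 84.255 g Si in 403.122 g formula = 20.90 wt% Si.
Second mineral: 56.170 g Si in 226.009 g formula = 24.85 wt% Si.
20.90% − 24.85% gives a difference of -3.95 percentage points.

-3.95 percentage points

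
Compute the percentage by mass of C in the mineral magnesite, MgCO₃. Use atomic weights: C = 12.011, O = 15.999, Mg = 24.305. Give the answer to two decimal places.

Molar mass of MgCO₃: 1·24.305 + 1·12.011 + 3·15.999 = 84.313 g/mol.
Mass of C per formula unit: 1 × 12.011 = 12.011 g.
Weight fraction C = 12.011 / 84.313 = 0.1425.

14.25 wt%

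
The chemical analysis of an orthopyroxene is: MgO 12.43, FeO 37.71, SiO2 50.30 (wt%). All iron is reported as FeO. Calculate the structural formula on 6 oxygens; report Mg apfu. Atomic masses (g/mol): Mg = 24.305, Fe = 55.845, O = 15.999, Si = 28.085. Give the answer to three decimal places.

12.43 wt% MgO ÷ 40.304 g/mol = 0.30841 mol, giving 0.30841 Mg and 0.30841 O.
37.71 wt% FeO ÷ 71.844 g/mol = 0.52489 mol, giving 0.52489 Fe and 0.52489 O.
50.30 wt% SiO2 ÷ 60.083 g/mol = 0.83718 mol, giving 0.83718 Si and 1.67436 O.
Oxygen sums to 2.50766; scaling by 6/2.50766 = 2.39267 puts the formula on 6 O.
Mg: 0.30841 × 2.39267 = 0.738 atoms per formula unit.

0.738 Mg apfu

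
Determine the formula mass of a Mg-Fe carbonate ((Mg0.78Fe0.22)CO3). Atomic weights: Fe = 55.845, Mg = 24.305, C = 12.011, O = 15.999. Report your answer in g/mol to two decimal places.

The formula mass is the sum 0.78×24.305 + 0.22×55.845 + 1×12.011 + 3×15.999.

91.25 g/mol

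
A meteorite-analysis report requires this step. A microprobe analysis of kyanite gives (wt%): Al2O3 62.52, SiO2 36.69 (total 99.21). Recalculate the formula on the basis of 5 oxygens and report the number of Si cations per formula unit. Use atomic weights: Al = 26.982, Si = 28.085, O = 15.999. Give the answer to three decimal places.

62.52 wt% Al2O3 ÷ 101.961 g/mol = 0.61318 mol, giving 1.22636 Al and 1.83954 O.
36.69 wt% SiO2 ÷ 60.083 g/mol = 0.61066 mol, giving 0.61066 Si and 1.22132 O.
Oxygen sums to 3.06086; scaling by 5/3.06086 = 1.63353 puts the formula on 5 O.
Si: 0.61066 × 1.63353 = 0.998 atoms per formula unit.

0.998 Si apfu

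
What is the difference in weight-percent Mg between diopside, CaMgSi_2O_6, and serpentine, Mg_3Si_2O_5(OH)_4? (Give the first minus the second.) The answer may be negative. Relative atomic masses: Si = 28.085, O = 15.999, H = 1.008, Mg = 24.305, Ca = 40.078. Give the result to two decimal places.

M(CaMgSi_2O_6) = 216.547 g/mol, so wt% Mg = 24.305/216.547 × 100 = 11.22%.
M(Mg_3Si_2O_5(OH)_4) = 277.108 g/mol, so wt% Mg = 72.915/277.108 × 100 = 26.31%.
11.22 − 26.31 = -15.09 pp.

-15.09 percentage points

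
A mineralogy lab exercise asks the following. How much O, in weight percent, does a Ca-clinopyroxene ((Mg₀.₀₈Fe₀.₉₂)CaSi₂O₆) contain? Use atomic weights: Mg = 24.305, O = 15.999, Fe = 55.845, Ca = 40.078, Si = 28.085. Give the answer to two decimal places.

M((Mg₀.₀₈Fe₀.₉₂)CaSi₂O₆) = 245.564 g/mol.
O contributes 6 × 15.999 = 95.994 g per mole.
95.994/245.564 = 0.3909 → 39.09%.

39.09 weight percent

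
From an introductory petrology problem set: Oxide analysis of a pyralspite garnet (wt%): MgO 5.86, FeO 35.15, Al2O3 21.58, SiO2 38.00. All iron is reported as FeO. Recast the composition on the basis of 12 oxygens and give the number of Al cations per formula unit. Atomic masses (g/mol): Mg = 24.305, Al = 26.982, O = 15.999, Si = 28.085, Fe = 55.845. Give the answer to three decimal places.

MgO: 5.86/40.304 = 0.14539 mol → 0.14539 mol Mg, 0.14539 mol O.
FeO: 35.15/71.844 = 0.48925 mol → 0.48925 mol Fe, 0.48925 mol O.
Al2O3: 21.58/101.961 = 0.21165 mol → 0.42330 mol Al, 0.63495 mol O.
SiO2: 38.00/60.083 = 0.63246 mol → 0.63246 mol Si, 1.26492 mol O.
Total oxygen = 2.53451 mol. Normalization factor = 12/2.53451 = 4.73464.
Al per 12 O = 0.42330 × 4.73464 = 2.004.

2.004 Al apfu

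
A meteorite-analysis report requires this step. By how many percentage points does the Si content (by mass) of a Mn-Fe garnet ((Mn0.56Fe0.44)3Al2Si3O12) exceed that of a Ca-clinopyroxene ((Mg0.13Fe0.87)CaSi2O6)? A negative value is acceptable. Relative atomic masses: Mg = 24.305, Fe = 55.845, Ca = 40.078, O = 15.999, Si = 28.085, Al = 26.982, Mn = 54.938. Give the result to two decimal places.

First mineral: 84.255 g Si in 496.218 g formula = 16.98 wt% Si.
Second mineral: 56.170 g Si in 243.987 g formula = 23.02 wt% Si.
16.98% − 23.02% gives a difference of -6.04 percentage points.

-6.04 percentage points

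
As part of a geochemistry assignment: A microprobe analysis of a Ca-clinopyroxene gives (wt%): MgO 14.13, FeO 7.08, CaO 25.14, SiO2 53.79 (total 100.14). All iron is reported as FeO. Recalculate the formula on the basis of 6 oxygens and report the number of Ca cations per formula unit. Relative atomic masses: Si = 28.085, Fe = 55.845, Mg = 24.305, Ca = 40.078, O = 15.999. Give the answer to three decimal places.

MgO (M=40.304): mol = 0.35059; Mg = 0.35059, O = 0.35059.
FeO (M=71.844): mol = 0.09855; Fe = 0.09855, O = 0.09855.
CaO (M=56.077): mol = 0.44831; Ca = 0.44831, O = 0.44831.
SiO2 (M=60.083): mol = 0.89526; Si = 0.89526, O = 1.79052.
ΣO = 2.68797; factor = 6/ΣO = 2.23217.
Ca apfu = 0.44831 × 2.23217 = 1.001.

1.001 Ca apfu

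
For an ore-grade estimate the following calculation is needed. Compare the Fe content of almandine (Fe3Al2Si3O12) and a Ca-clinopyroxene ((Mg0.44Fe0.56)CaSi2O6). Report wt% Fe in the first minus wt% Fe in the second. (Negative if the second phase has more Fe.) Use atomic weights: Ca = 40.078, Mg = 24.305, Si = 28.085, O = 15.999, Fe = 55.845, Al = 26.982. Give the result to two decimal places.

20.31 percentage points

M(Fe3Al2Si3O12) = 497.742 g/mol, so wt% Fe = 167.535/497.742 × 100 = 33.66%.
M((Mg0.44Fe0.56)CaSi2O6) = 234.209 g/mol, so wt% Fe = 31.273/234.209 × 100 = 13.35%.
33.66 − 13.35 = 20.31 pp.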